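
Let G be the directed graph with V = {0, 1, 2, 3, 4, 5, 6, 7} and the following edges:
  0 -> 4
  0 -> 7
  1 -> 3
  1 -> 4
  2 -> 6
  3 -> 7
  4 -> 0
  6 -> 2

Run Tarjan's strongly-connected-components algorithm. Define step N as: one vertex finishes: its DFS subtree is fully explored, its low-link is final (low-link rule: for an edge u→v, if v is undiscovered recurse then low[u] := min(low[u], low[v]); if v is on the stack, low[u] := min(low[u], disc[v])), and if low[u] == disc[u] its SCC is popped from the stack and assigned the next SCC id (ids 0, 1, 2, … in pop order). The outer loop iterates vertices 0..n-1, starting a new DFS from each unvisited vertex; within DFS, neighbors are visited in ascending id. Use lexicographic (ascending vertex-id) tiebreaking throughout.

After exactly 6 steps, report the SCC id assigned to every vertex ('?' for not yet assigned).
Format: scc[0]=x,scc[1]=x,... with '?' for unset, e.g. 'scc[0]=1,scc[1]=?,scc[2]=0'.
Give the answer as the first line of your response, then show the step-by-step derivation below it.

scc[0]=1,scc[1]=3,scc[2]=?,scc[3]=2,scc[4]=1,scc[5]=?,scc[6]=?,scc[7]=0

step 1: low=(low[0]=0,low[1]=?,low[2]=?,low[3]=?,low[4]=0,low[5]=?,low[6]=?,low[7]=?); scc=(scc[0]=?,scc[1]=?,scc[2]=?,scc[3]=?,scc[4]=?,scc[5]=?,scc[6]=?,scc[7]=?)
step 2: low=(low[0]=0,low[1]=?,low[2]=?,low[3]=?,low[4]=0,low[5]=?,low[6]=?,low[7]=2); scc=(scc[0]=?,scc[1]=?,scc[2]=?,scc[3]=?,scc[4]=?,scc[5]=?,scc[6]=?,scc[7]=0)
step 3: low=(low[0]=0,low[1]=?,low[2]=?,low[3]=?,low[4]=0,low[5]=?,low[6]=?,low[7]=2); scc=(scc[0]=1,scc[1]=?,scc[2]=?,scc[3]=?,scc[4]=1,scc[5]=?,scc[6]=?,scc[7]=0)
step 4: low=(low[0]=0,low[1]=3,low[2]=?,low[3]=4,low[4]=0,low[5]=?,low[6]=?,low[7]=2); scc=(scc[0]=1,scc[1]=?,scc[2]=?,scc[3]=2,scc[4]=1,scc[5]=?,scc[6]=?,scc[7]=0)
step 5: low=(low[0]=0,low[1]=3,low[2]=?,low[3]=4,low[4]=0,low[5]=?,low[6]=?,low[7]=2); scc=(scc[0]=1,scc[1]=3,scc[2]=?,scc[3]=2,scc[4]=1,scc[5]=?,scc[6]=?,scc[7]=0)
step 6: low=(low[0]=0,low[1]=3,low[2]=5,low[3]=4,low[4]=0,low[5]=?,low[6]=5,low[7]=2); scc=(scc[0]=1,scc[1]=3,scc[2]=?,scc[3]=2,scc[4]=1,scc[5]=?,scc[6]=?,scc[7]=0)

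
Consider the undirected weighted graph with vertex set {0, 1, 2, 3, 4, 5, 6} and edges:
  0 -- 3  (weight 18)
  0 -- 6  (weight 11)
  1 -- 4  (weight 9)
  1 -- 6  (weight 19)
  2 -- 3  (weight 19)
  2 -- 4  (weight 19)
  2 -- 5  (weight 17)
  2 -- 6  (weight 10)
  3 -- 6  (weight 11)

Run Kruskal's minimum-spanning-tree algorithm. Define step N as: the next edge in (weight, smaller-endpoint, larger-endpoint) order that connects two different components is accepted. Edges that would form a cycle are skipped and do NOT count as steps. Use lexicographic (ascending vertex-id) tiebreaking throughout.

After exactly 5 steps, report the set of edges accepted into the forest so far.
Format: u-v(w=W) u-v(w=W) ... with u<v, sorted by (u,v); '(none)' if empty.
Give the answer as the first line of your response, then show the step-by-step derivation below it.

0-6(w=11) 1-4(w=9) 2-5(w=17) 2-6(w=10) 3-6(w=11)

step 1: add edge 1-4 (w=9); MST = {1-4(w=9)}
step 2: add edge 2-6 (w=10); MST = {1-4(w=9) 2-6(w=10)}
step 3: add edge 0-6 (w=11); MST = {0-6(w=11) 1-4(w=9) 2-6(w=10)}
step 4: add edge 3-6 (w=11); MST = {0-6(w=11) 1-4(w=9) 2-6(w=10) 3-6(w=11)}
step 5: add edge 2-5 (w=17); MST = {0-6(w=11) 1-4(w=9) 2-5(w=17) 2-6(w=10) 3-6(w=11)}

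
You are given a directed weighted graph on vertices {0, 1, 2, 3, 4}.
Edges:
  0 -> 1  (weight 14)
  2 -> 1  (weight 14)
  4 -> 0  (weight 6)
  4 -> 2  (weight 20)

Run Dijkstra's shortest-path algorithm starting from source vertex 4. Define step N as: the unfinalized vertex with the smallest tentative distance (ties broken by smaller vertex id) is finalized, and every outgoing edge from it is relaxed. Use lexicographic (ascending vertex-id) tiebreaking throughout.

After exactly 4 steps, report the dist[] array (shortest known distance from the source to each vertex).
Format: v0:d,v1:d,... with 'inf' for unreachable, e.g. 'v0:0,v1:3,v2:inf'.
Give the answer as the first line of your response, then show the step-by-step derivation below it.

v0:6,v1:20,v2:20,v3:inf,v4:0

step 1: dist = v0:6,v1:inf,v2:20,v3:inf,v4:0
step 2: dist = v0:6,v1:20,v2:20,v3:inf,v4:0
step 3: dist = v0:6,v1:20,v2:20,v3:inf,v4:0
step 4: dist = v0:6,v1:20,v2:20,v3:inf,v4:0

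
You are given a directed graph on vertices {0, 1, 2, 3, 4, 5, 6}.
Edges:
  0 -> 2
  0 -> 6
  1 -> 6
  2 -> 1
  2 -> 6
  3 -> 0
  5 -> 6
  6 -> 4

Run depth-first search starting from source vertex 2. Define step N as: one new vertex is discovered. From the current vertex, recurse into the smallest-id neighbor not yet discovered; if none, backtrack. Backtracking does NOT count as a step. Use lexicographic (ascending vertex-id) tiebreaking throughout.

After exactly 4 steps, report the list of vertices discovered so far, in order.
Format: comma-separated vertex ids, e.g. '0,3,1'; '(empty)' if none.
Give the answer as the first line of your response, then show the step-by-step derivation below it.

2,1,6,4

step 1: discover 2; path=2; order=2
step 2: discover 1; path=2>1; order=2,1
step 3: discover 6; path=2>1>6; order=2,1,6
step 4: discover 4; path=2>1>6>4; order=2,1,6,4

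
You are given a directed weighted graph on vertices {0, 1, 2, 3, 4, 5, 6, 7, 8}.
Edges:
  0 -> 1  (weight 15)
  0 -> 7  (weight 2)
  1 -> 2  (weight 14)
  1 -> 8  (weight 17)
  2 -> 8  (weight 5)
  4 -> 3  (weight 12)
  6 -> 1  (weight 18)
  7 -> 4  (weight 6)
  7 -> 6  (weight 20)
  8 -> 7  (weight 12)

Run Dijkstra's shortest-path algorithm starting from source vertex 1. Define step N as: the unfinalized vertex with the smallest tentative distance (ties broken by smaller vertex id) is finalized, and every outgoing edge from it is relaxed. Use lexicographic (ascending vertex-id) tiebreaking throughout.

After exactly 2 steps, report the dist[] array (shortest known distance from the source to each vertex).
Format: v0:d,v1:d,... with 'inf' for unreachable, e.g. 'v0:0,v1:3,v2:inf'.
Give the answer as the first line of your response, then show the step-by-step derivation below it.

v0:inf,v1:0,v2:14,v3:inf,v4:inf,v5:inf,v6:inf,v7:inf,v8:17

step 1: dist = v0:inf,v1:0,v2:14,v3:inf,v4:inf,v5:inf,v6:inf,v7:inf,v8:17
step 2: dist = v0:inf,v1:0,v2:14,v3:inf,v4:inf,v5:inf,v6:inf,v7:inf,v8:17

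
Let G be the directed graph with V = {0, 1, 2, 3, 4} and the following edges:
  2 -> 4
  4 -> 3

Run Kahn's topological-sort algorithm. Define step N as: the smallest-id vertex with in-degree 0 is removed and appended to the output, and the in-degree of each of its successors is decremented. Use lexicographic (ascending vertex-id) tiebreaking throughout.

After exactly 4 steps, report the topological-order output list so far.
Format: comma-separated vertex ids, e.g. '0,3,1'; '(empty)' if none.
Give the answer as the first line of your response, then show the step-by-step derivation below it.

0,1,2,4

step 1: output 0; order=[0]; indeg=(0,0,0,1,1)
step 2: output 1; order=[0,1]; indeg=(0,0,0,1,1)
step 3: output 2; order=[0,1,2]; indeg=(0,0,0,1,0)
step 4: output 4; order=[0,1,2,4]; indeg=(0,0,0,0,0)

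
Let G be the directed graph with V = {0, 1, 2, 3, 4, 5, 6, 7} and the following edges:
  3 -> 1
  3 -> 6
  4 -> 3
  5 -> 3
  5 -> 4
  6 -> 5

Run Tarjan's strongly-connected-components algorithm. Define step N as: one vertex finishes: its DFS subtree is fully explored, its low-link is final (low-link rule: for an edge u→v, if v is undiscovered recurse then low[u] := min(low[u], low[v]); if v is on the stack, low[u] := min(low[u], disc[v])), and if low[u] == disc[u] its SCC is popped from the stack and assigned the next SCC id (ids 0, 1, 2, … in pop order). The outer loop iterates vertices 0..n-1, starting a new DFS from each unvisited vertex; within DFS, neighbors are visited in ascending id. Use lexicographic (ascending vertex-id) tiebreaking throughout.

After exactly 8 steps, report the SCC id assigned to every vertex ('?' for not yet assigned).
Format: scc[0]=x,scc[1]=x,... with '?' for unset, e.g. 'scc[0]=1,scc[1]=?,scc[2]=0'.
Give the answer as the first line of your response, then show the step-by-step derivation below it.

scc[0]=0,scc[1]=1,scc[2]=2,scc[3]=3,scc[4]=3,scc[5]=3,scc[6]=3,scc[7]=4

step 1: low=(low[0]=0,low[1]=?,low[2]=?,low[3]=?,low[4]=?,low[5]=?,low[6]=?,low[7]=?); scc=(scc[0]=0,scc[1]=?,scc[2]=?,scc[3]=?,scc[4]=?,scc[5]=?,scc[6]=?,scc[7]=?)
step 2: low=(low[0]=0,low[1]=1,low[2]=?,low[3]=?,low[4]=?,low[5]=?,low[6]=?,low[7]=?); scc=(scc[0]=0,scc[1]=1,scc[2]=?,scc[3]=?,scc[4]=?,scc[5]=?,scc[6]=?,scc[7]=?)
step 3: low=(low[0]=0,low[1]=1,low[2]=2,low[3]=?,low[4]=?,low[5]=?,low[6]=?,low[7]=?); scc=(scc[0]=0,scc[1]=1,scc[2]=2,scc[3]=?,scc[4]=?,scc[5]=?,scc[6]=?,scc[7]=?)
step 4: low=(low[0]=0,low[1]=1,low[2]=2,low[3]=3,low[4]=3,low[5]=3,low[6]=4,low[7]=?); scc=(scc[0]=0,scc[1]=1,scc[2]=2,scc[3]=?,scc[4]=?,scc[5]=?,scc[6]=?,scc[7]=?)
step 5: low=(low[0]=0,low[1]=1,low[2]=2,low[3]=3,low[4]=3,low[5]=3,low[6]=4,low[7]=?); scc=(scc[0]=0,scc[1]=1,scc[2]=2,scc[3]=?,scc[4]=?,scc[5]=?,scc[6]=?,scc[7]=?)
step 6: low=(low[0]=0,low[1]=1,low[2]=2,low[3]=3,low[4]=3,low[5]=3,low[6]=3,low[7]=?); scc=(scc[0]=0,scc[1]=1,scc[2]=2,scc[3]=?,scc[4]=?,scc[5]=?,scc[6]=?,scc[7]=?)
step 7: low=(low[0]=0,low[1]=1,low[2]=2,low[3]=3,low[4]=3,low[5]=3,low[6]=3,low[7]=?); scc=(scc[0]=0,scc[1]=1,scc[2]=2,scc[3]=3,scc[4]=3,scc[5]=3,scc[6]=3,scc[7]=?)
step 8: low=(low[0]=0,low[1]=1,low[2]=2,low[3]=3,low[4]=3,low[5]=3,low[6]=3,low[7]=7); scc=(scc[0]=0,scc[1]=1,scc[2]=2,scc[3]=3,scc[4]=3,scc[5]=3,scc[6]=3,scc[7]=4)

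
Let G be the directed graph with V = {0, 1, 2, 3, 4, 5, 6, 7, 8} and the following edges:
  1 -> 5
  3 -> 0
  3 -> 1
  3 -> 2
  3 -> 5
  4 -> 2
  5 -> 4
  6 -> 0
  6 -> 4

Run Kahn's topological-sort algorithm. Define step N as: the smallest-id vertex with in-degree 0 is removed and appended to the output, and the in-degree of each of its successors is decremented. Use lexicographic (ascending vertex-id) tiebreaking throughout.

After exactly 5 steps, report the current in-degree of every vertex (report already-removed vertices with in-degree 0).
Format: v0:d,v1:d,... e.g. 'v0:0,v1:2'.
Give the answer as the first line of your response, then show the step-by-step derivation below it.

v0:0,v1:0,v2:1,v3:0,v4:0,v5:0,v6:0,v7:0,v8:0

step 1: output 3; order=[3]; indeg=(1,0,1,0,2,1,0,0,0)
step 2: output 1; order=[3,1]; indeg=(1,0,1,0,2,0,0,0,0)
step 3: output 5; order=[3,1,5]; indeg=(1,0,1,0,1,0,0,0,0)
step 4: output 6; order=[3,1,5,6]; indeg=(0,0,1,0,0,0,0,0,0)
step 5: output 0; order=[3,1,5,6,0]; indeg=(0,0,1,0,0,0,0,0,0)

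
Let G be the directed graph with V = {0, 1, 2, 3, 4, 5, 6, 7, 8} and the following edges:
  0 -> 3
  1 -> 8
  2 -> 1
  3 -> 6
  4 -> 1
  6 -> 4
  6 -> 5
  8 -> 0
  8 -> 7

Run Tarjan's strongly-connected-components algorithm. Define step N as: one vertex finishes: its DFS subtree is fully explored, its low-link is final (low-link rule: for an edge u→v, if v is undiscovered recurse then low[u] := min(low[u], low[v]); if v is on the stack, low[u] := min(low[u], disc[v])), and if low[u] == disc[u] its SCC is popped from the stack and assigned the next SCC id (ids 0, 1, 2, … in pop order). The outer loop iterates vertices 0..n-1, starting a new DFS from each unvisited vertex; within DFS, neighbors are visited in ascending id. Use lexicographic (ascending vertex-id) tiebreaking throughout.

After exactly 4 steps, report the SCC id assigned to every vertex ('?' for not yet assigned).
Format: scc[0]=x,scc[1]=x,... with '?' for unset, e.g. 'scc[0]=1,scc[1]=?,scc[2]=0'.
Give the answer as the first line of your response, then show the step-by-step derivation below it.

scc[0]=?,scc[1]=?,scc[2]=?,scc[3]=?,scc[4]=?,scc[5]=?,scc[6]=?,scc[7]=0,scc[8]=?

step 1: low=(low[0]=0,low[1]=4,low[2]=?,low[3]=1,low[4]=3,low[5]=?,low[6]=2,low[7]=6,low[8]=0); scc=(scc[0]=?,scc[1]=?,scc[2]=?,scc[3]=?,scc[4]=?,scc[5]=?,scc[6]=?,scc[7]=0,scc[8]=?)
step 2: low=(low[0]=0,low[1]=4,low[2]=?,low[3]=1,low[4]=3,low[5]=?,low[6]=2,low[7]=6,low[8]=0); scc=(scc[0]=?,scc[1]=?,scc[2]=?,scc[3]=?,scc[4]=?,scc[5]=?,scc[6]=?,scc[7]=0,scc[8]=?)
step 3: low=(low[0]=0,low[1]=0,low[2]=?,low[3]=1,low[4]=3,low[5]=?,low[6]=2,low[7]=6,low[8]=0); scc=(scc[0]=?,scc[1]=?,scc[2]=?,scc[3]=?,scc[4]=?,scc[5]=?,scc[6]=?,scc[7]=0,scc[8]=?)
step 4: low=(low[0]=0,low[1]=0,low[2]=?,low[3]=1,low[4]=0,low[5]=?,low[6]=2,low[7]=6,low[8]=0); scc=(scc[0]=?,scc[1]=?,scc[2]=?,scc[3]=?,scc[4]=?,scc[5]=?,scc[6]=?,scc[7]=0,scc[8]=?)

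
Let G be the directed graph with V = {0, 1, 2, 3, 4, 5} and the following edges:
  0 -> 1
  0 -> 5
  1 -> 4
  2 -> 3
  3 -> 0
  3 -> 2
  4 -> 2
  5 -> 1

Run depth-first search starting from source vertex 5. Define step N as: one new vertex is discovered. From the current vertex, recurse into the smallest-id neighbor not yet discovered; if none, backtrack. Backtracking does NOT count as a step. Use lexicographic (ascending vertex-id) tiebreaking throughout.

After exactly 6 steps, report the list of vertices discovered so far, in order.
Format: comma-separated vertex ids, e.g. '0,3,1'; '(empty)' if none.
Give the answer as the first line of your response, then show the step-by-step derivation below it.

5,1,4,2,3,0

step 1: discover 5; path=5; order=5
step 2: discover 1; path=5>1; order=5,1
step 3: discover 4; path=5>1>4; order=5,1,4
step 4: discover 2; path=5>1>4>2; order=5,1,4,2
step 5: discover 3; path=5>1>4>2>3; order=5,1,4,2,3
step 6: discover 0; path=5>1>4>2>3>0; order=5,1,4,2,3,0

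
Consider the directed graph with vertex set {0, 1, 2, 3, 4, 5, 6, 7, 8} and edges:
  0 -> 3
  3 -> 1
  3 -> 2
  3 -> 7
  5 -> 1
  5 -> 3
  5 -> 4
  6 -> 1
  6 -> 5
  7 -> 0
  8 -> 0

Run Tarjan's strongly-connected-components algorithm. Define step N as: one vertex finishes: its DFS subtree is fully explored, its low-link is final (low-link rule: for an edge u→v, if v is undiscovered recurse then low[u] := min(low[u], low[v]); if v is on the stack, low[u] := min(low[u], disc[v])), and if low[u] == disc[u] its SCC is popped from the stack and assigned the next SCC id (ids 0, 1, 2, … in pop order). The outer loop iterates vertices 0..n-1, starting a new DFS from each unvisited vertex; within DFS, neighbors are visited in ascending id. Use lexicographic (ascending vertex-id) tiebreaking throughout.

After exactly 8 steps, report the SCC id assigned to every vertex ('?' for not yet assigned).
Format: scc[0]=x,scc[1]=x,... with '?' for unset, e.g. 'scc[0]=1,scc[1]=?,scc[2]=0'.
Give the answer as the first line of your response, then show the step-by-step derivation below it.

scc[0]=2,scc[1]=0,scc[2]=1,scc[3]=2,scc[4]=3,scc[5]=4,scc[6]=5,scc[7]=2,scc[8]=?

step 1: low=(low[0]=0,low[1]=2,low[2]=?,low[3]=1,low[4]=?,low[5]=?,low[6]=?,low[7]=?,low[8]=?); scc=(scc[0]=?,scc[1]=0,scc[2]=?,scc[3]=?,scc[4]=?,scc[5]=?,scc[6]=?,scc[7]=?,scc[8]=?)
step 2: low=(low[0]=0,low[1]=2,low[2]=3,low[3]=1,low[4]=?,low[5]=?,low[6]=?,low[7]=?,low[8]=?); scc=(scc[0]=?,scc[1]=0,scc[2]=1,scc[3]=?,scc[4]=?,scc[5]=?,scc[6]=?,scc[7]=?,scc[8]=?)
step 3: low=(low[0]=0,low[1]=2,low[2]=3,low[3]=1,low[4]=?,low[5]=?,low[6]=?,low[7]=0,low[8]=?); scc=(scc[0]=?,scc[1]=0,scc[2]=1,scc[3]=?,scc[4]=?,scc[5]=?,scc[6]=?,scc[7]=?,scc[8]=?)
step 4: low=(low[0]=0,low[1]=2,low[2]=3,low[3]=0,low[4]=?,low[5]=?,low[6]=?,low[7]=0,low[8]=?); scc=(scc[0]=?,scc[1]=0,scc[2]=1,scc[3]=?,scc[4]=?,scc[5]=?,scc[6]=?,scc[7]=?,scc[8]=?)
step 5: low=(low[0]=0,low[1]=2,low[2]=3,low[3]=0,low[4]=?,low[5]=?,low[6]=?,low[7]=0,low[8]=?); scc=(scc[0]=2,scc[1]=0,scc[2]=1,scc[3]=2,scc[4]=?,scc[5]=?,scc[6]=?,scc[7]=2,scc[8]=?)
step 6: low=(low[0]=0,low[1]=2,low[2]=3,low[3]=0,low[4]=5,low[5]=?,low[6]=?,low[7]=0,low[8]=?); scc=(scc[0]=2,scc[1]=0,scc[2]=1,scc[3]=2,scc[4]=3,scc[5]=?,scc[6]=?,scc[7]=2,scc[8]=?)
step 7: low=(low[0]=0,low[1]=2,low[2]=3,low[3]=0,low[4]=5,low[5]=6,low[6]=?,low[7]=0,low[8]=?); scc=(scc[0]=2,scc[1]=0,scc[2]=1,scc[3]=2,scc[4]=3,scc[5]=4,scc[6]=?,scc[7]=2,scc[8]=?)
step 8: low=(low[0]=0,low[1]=2,low[2]=3,low[3]=0,low[4]=5,low[5]=6,low[6]=7,low[7]=0,low[8]=?); scc=(scc[0]=2,scc[1]=0,scc[2]=1,scc[3]=2,scc[4]=3,scc[5]=4,scc[6]=5,scc[7]=2,scc[8]=?)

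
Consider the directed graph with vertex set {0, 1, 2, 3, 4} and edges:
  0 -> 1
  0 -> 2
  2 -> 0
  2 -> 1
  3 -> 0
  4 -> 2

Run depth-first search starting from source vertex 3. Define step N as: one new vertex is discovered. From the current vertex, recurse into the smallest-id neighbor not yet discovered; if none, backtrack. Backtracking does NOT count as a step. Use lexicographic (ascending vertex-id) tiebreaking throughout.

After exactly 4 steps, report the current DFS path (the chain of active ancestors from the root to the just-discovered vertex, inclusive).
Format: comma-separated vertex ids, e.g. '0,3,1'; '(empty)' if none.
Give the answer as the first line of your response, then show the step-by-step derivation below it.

3,0,2

step 1: discover 3; path=3; order=3
step 2: discover 0; path=3>0; order=3,0
step 3: discover 1; path=3>0>1; order=3,0,1
step 4: discover 2; path=3>0>2; order=3,0,1,2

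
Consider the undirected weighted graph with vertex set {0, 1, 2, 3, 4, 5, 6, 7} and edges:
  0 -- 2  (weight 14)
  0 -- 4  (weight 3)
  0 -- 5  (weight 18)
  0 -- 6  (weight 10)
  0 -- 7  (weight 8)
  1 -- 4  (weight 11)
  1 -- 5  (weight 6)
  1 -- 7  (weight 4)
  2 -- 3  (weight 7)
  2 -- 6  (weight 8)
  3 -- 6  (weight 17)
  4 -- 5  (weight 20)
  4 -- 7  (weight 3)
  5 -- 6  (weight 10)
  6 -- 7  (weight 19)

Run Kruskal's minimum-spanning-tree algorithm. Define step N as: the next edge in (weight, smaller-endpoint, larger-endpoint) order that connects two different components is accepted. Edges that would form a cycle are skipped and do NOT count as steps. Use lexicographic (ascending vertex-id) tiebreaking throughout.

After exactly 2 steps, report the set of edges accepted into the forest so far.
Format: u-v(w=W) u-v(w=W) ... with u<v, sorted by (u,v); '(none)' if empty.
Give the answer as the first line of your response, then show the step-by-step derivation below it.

0-4(w=3) 4-7(w=3)

step 1: add edge 0-4 (w=3); MST = {0-4(w=3)}
step 2: add edge 4-7 (w=3); MST = {0-4(w=3) 4-7(w=3)}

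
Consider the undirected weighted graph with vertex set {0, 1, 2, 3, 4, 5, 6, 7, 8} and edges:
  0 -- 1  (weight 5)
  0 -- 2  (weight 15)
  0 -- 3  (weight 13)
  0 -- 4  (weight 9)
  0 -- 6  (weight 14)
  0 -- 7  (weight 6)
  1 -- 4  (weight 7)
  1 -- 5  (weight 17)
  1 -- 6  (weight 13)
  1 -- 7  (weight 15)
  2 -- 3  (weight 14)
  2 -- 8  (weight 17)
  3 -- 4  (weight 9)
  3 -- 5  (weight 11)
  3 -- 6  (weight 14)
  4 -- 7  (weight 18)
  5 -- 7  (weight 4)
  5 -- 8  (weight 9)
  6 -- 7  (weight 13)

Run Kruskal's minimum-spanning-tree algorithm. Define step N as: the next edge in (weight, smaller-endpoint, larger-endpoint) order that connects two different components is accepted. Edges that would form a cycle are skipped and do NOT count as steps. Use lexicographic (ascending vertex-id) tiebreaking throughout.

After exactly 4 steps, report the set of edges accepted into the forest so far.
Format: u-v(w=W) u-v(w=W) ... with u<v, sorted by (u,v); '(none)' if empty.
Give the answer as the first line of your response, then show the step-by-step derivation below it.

0-1(w=5) 0-7(w=6) 1-4(w=7) 5-7(w=4)

step 1: add edge 5-7 (w=4); MST = {5-7(w=4)}
step 2: add edge 0-1 (w=5); MST = {0-1(w=5) 5-7(w=4)}
step 3: add edge 0-7 (w=6); MST = {0-1(w=5) 0-7(w=6) 5-7(w=4)}
step 4: add edge 1-4 (w=7); MST = {0-1(w=5) 0-7(w=6) 1-4(w=7) 5-7(w=4)}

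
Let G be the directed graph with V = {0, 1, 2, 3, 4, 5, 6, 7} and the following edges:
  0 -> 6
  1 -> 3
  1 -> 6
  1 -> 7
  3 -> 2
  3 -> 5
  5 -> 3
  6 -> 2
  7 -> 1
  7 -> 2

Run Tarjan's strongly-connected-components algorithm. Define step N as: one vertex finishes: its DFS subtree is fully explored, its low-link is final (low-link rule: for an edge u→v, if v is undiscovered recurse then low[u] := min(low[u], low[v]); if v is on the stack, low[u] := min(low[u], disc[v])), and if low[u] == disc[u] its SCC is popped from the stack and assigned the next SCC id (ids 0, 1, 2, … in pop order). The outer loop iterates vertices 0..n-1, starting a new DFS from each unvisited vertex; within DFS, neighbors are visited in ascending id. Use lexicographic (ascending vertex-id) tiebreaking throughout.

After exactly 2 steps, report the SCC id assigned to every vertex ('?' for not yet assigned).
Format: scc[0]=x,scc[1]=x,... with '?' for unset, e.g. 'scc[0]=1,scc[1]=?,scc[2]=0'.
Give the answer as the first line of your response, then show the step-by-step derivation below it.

scc[0]=?,scc[1]=?,scc[2]=0,scc[3]=?,scc[4]=?,scc[5]=?,scc[6]=1,scc[7]=?

step 1: low=(low[0]=0,low[1]=?,low[2]=2,low[3]=?,low[4]=?,low[5]=?,low[6]=1,low[7]=?); scc=(scc[0]=?,scc[1]=?,scc[2]=0,scc[3]=?,scc[4]=?,scc[5]=?,scc[6]=?,scc[7]=?)
step 2: low=(low[0]=0,low[1]=?,low[2]=2,low[3]=?,low[4]=?,low[5]=?,low[6]=1,low[7]=?); scc=(scc[0]=?,scc[1]=?,scc[2]=0,scc[3]=?,scc[4]=?,scc[5]=?,scc[6]=1,scc[7]=?)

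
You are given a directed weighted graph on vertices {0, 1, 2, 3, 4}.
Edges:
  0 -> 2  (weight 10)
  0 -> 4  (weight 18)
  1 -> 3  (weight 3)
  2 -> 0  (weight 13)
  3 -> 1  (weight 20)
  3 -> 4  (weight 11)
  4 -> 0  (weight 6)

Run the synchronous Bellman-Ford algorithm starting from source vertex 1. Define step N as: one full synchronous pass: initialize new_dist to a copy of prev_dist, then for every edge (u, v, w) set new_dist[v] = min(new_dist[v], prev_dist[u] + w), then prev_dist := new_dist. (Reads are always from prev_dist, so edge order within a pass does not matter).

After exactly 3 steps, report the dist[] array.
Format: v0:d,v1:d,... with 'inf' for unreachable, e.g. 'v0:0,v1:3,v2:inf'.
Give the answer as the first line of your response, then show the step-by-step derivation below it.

v0:20,v1:0,v2:inf,v3:3,v4:14

step 1: dist = v0:inf,v1:0,v2:inf,v3:3,v4:inf
step 2: dist = v0:inf,v1:0,v2:inf,v3:3,v4:14
step 3: dist = v0:20,v1:0,v2:inf,v3:3,v4:14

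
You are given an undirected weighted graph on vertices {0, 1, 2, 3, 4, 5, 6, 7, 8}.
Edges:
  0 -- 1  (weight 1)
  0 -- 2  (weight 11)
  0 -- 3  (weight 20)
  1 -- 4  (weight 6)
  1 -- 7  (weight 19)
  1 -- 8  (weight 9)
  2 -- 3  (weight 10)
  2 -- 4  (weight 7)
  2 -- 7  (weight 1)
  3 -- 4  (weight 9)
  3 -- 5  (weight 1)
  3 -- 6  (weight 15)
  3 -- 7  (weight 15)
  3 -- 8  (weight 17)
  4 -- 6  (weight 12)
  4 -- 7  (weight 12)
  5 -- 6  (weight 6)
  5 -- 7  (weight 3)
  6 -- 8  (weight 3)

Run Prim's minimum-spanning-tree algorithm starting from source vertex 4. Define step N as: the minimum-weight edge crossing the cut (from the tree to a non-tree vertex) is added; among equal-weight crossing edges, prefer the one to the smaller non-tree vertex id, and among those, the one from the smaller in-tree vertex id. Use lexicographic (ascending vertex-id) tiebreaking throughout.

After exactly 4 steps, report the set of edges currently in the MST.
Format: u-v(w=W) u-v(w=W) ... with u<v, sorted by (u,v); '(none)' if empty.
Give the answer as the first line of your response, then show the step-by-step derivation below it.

0-1(w=1) 1-4(w=6) 2-4(w=7) 2-7(w=1)

step 1: add edge 1-4 (w=6); MST = {1-4(w=6)}
step 2: add edge 0-1 (w=1); MST = {0-1(w=1) 1-4(w=6)}
step 3: add edge 2-4 (w=7); MST = {0-1(w=1) 1-4(w=6) 2-4(w=7)}
step 4: add edge 2-7 (w=1); MST = {0-1(w=1) 1-4(w=6) 2-4(w=7) 2-7(w=1)}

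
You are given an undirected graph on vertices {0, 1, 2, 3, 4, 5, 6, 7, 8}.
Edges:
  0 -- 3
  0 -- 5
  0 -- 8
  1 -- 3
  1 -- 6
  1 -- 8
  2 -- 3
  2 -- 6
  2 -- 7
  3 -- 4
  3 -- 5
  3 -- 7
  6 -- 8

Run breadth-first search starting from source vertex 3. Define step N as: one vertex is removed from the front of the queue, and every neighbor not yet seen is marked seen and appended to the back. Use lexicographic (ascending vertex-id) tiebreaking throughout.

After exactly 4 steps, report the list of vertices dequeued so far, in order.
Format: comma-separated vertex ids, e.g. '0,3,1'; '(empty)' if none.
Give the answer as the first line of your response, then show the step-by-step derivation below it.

3,0,1,2

step 1: dequeue 3; queue=[0,1,2,4,5,7]; order=3
step 2: dequeue 0; queue=[1,2,4,5,7,8]; order=3,0
step 3: dequeue 1; queue=[2,4,5,7,8,6]; order=3,0,1
step 4: dequeue 2; queue=[4,5,7,8,6]; order=3,0,1,2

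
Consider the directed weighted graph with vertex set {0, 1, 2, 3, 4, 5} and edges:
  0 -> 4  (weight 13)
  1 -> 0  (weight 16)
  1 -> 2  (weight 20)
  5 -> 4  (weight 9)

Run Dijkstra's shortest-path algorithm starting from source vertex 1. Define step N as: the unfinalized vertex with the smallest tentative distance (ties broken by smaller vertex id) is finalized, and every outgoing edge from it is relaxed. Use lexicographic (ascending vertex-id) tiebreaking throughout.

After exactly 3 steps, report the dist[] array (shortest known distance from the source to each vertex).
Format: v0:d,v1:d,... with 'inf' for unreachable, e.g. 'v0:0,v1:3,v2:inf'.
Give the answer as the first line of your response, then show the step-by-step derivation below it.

v0:16,v1:0,v2:20,v3:inf,v4:29,v5:inf

step 1: dist = v0:16,v1:0,v2:20,v3:inf,v4:inf,v5:inf
step 2: dist = v0:16,v1:0,v2:20,v3:inf,v4:29,v5:inf
step 3: dist = v0:16,v1:0,v2:20,v3:inf,v4:29,v5:inf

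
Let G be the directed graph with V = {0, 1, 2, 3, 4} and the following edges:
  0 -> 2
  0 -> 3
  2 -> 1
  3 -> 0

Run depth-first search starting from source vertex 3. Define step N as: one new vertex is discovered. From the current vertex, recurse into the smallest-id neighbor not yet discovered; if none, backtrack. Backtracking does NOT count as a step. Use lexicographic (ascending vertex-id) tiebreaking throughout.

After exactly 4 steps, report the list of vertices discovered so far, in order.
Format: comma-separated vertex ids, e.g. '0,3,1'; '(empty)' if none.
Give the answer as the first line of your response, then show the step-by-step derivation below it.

3,0,2,1

step 1: discover 3; path=3; order=3
step 2: discover 0; path=3>0; order=3,0
step 3: discover 2; path=3>0>2; order=3,0,2
step 4: discover 1; path=3>0>2>1; order=3,0,2,1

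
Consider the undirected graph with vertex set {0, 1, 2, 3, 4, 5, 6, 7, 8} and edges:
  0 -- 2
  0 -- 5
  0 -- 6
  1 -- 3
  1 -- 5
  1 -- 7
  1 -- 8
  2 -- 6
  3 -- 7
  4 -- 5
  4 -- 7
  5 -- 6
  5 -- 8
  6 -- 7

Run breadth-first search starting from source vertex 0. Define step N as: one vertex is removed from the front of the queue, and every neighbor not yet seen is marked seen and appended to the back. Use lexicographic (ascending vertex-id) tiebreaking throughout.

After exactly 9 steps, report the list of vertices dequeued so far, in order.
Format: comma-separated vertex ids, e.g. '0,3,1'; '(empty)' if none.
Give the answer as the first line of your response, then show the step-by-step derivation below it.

0,2,5,6,1,4,8,7,3

step 1: dequeue 0; queue=[2,5,6]; order=0
step 2: dequeue 2; queue=[5,6]; order=0,2
step 3: dequeue 5; queue=[6,1,4,8]; order=0,2,5
step 4: dequeue 6; queue=[1,4,8,7]; order=0,2,5,6
step 5: dequeue 1; queue=[4,8,7,3]; order=0,2,5,6,1
step 6: dequeue 4; queue=[8,7,3]; order=0,2,5,6,1,4
step 7: dequeue 8; queue=[7,3]; order=0,2,5,6,1,4,8
step 8: dequeue 7; queue=[3]; order=0,2,5,6,1,4,8,7
step 9: dequeue 3; queue=[(empty)]; order=0,2,5,6,1,4,8,7,3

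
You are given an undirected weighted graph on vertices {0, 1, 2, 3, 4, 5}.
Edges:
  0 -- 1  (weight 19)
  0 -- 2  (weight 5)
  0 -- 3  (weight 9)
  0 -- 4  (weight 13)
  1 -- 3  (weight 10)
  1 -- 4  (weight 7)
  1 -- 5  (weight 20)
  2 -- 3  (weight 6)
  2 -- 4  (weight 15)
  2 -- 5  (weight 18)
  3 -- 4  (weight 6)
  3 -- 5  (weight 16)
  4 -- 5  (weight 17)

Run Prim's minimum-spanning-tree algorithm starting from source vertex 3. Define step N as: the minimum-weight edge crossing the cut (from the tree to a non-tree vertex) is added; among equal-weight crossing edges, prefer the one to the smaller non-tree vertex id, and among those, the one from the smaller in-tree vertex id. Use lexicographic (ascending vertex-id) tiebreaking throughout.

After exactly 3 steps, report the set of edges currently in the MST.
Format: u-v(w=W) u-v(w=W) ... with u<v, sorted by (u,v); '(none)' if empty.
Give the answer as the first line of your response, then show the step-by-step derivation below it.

0-2(w=5) 2-3(w=6) 3-4(w=6)

step 1: add edge 2-3 (w=6); MST = {2-3(w=6)}
step 2: add edge 0-2 (w=5); MST = {0-2(w=5) 2-3(w=6)}
step 3: add edge 3-4 (w=6); MST = {0-2(w=5) 2-3(w=6) 3-4(w=6)}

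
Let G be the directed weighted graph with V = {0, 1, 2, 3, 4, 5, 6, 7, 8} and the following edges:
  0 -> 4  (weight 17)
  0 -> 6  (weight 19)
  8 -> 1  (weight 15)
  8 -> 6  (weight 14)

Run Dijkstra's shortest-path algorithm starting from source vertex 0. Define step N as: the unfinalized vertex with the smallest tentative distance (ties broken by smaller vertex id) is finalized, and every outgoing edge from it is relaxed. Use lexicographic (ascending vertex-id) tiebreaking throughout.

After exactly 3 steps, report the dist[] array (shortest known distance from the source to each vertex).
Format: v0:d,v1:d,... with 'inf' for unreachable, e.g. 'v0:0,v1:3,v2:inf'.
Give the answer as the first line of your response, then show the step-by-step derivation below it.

v0:0,v1:inf,v2:inf,v3:inf,v4:17,v5:inf,v6:19,v7:inf,v8:inf

step 1: dist = v0:0,v1:inf,v2:inf,v3:inf,v4:17,v5:inf,v6:19,v7:inf,v8:inf
step 2: dist = v0:0,v1:inf,v2:inf,v3:inf,v4:17,v5:inf,v6:19,v7:inf,v8:inf
step 3: dist = v0:0,v1:inf,v2:inf,v3:inf,v4:17,v5:inf,v6:19,v7:inf,v8:inf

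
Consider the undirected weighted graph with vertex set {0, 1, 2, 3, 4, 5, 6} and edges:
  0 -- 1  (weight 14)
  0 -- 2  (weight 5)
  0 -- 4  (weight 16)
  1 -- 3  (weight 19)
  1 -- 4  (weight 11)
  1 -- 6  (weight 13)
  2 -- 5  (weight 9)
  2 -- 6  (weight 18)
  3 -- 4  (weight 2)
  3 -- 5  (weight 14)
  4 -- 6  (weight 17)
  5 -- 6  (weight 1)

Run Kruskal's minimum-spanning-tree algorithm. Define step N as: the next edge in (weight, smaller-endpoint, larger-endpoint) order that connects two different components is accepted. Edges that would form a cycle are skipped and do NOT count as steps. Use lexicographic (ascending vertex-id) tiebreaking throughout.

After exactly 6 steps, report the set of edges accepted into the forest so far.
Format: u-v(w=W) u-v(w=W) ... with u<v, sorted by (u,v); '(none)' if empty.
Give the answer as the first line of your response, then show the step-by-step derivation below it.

0-2(w=5) 1-4(w=11) 1-6(w=13) 2-5(w=9) 3-4(w=2) 5-6(w=1)

step 1: add edge 5-6 (w=1); MST = {5-6(w=1)}
step 2: add edge 3-4 (w=2); MST = {3-4(w=2) 5-6(w=1)}
step 3: add edge 0-2 (w=5); MST = {0-2(w=5) 3-4(w=2) 5-6(w=1)}
step 4: add edge 2-5 (w=9); MST = {0-2(w=5) 2-5(w=9) 3-4(w=2) 5-6(w=1)}
step 5: add edge 1-4 (w=11); MST = {0-2(w=5) 1-4(w=11) 2-5(w=9) 3-4(w=2) 5-6(w=1)}
step 6: add edge 1-6 (w=13); MST = {0-2(w=5) 1-4(w=11) 1-6(w=13) 2-5(w=9) 3-4(w=2) 5-6(w=1)}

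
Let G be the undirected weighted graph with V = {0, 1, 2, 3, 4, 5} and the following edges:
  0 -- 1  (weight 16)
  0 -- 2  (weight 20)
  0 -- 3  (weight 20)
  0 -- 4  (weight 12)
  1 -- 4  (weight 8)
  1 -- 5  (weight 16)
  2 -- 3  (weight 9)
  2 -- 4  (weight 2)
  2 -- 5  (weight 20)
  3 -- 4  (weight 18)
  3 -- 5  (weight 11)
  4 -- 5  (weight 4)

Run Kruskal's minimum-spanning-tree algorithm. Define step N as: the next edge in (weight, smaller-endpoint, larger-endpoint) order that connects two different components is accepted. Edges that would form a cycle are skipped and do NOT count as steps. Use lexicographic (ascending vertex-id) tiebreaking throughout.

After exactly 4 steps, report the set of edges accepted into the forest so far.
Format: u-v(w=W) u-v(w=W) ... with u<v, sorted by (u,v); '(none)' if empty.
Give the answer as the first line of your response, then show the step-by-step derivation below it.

1-4(w=8) 2-3(w=9) 2-4(w=2) 4-5(w=4)

step 1: add edge 2-4 (w=2); MST = {2-4(w=2)}
step 2: add edge 4-5 (w=4); MST = {2-4(w=2) 4-5(w=4)}
step 3: add edge 1-4 (w=8); MST = {1-4(w=8) 2-4(w=2) 4-5(w=4)}
step 4: add edge 2-3 (w=9); MST = {1-4(w=8) 2-3(w=9) 2-4(w=2) 4-5(w=4)}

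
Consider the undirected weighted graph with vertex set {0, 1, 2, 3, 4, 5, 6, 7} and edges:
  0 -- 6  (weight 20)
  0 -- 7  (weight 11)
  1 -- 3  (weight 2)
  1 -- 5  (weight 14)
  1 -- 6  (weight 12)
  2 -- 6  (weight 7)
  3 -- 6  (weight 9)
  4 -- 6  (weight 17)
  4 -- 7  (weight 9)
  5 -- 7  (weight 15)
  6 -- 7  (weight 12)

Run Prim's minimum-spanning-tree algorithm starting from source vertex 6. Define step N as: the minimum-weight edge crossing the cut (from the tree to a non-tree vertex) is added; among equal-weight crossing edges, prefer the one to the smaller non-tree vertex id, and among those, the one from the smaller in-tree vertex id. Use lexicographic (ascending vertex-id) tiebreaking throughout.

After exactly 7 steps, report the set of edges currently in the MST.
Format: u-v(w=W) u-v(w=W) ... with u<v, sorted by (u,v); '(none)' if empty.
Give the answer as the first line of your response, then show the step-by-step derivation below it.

0-7(w=11) 1-3(w=2) 1-5(w=14) 2-6(w=7) 3-6(w=9) 4-7(w=9) 6-7(w=12)

step 1: add edge 2-6 (w=7); MST = {2-6(w=7)}
step 2: add edge 3-6 (w=9); MST = {2-6(w=7) 3-6(w=9)}
step 3: add edge 1-3 (w=2); MST = {1-3(w=2) 2-6(w=7) 3-6(w=9)}
step 4: add edge 6-7 (w=12); MST = {1-3(w=2) 2-6(w=7) 3-6(w=9) 6-7(w=12)}
step 5: add edge 4-7 (w=9); MST = {1-3(w=2) 2-6(w=7) 3-6(w=9) 4-7(w=9) 6-7(w=12)}
step 6: add edge 0-7 (w=11); MST = {0-7(w=11) 1-3(w=2) 2-6(w=7) 3-6(w=9) 4-7(w=9) 6-7(w=12)}
step 7: add edge 1-5 (w=14); MST = {0-7(w=11) 1-3(w=2) 1-5(w=14) 2-6(w=7) 3-6(w=9) 4-7(w=9) 6-7(w=12)}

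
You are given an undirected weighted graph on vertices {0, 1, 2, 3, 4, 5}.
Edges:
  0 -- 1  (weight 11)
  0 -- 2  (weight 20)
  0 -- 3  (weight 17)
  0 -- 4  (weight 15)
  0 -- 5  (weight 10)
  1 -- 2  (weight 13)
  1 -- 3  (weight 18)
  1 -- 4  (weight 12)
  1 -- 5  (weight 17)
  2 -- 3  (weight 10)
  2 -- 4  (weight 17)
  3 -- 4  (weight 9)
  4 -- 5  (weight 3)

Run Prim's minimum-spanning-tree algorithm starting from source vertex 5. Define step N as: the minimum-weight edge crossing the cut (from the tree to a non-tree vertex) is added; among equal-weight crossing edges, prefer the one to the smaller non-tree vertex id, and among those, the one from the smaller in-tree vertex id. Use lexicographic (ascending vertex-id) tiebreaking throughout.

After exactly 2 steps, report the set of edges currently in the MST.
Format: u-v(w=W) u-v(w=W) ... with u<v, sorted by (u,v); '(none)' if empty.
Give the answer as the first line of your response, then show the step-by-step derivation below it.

3-4(w=9) 4-5(w=3)

step 1: add edge 4-5 (w=3); MST = {4-5(w=3)}
step 2: add edge 3-4 (w=9); MST = {3-4(w=9) 4-5(w=3)}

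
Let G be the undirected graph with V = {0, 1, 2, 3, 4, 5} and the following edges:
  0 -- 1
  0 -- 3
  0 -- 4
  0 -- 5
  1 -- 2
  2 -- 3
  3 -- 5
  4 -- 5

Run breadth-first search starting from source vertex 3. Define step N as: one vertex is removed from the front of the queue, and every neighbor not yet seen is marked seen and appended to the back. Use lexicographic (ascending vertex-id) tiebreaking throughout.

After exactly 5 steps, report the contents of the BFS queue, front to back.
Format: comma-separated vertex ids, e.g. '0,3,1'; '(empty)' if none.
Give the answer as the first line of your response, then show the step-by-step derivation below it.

4

step 1: dequeue 3; queue=[0,2,5]; order=3
step 2: dequeue 0; queue=[2,5,1,4]; order=3,0
step 3: dequeue 2; queue=[5,1,4]; order=3,0,2
step 4: dequeue 5; queue=[1,4]; order=3,0,2,5
step 5: dequeue 1; queue=[4]; order=3,0,2,5,1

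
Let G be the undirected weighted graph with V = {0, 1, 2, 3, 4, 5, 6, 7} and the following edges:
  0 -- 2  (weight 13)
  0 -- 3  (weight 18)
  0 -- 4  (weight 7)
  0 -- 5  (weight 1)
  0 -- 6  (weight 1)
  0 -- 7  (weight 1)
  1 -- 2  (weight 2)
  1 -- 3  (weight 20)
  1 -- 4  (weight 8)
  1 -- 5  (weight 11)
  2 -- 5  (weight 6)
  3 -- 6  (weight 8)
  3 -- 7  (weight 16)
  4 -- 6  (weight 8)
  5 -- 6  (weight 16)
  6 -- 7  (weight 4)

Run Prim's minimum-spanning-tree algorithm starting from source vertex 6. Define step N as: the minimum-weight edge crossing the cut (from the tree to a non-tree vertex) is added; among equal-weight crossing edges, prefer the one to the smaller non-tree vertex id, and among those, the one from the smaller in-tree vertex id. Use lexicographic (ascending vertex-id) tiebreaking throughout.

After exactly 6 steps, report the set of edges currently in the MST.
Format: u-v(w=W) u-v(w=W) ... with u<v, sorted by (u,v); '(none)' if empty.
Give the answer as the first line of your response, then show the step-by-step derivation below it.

0-4(w=7) 0-5(w=1) 0-6(w=1) 0-7(w=1) 1-2(w=2) 2-5(w=6)

step 1: add edge 0-6 (w=1); MST = {0-6(w=1)}
step 2: add edge 0-5 (w=1); MST = {0-5(w=1) 0-6(w=1)}
step 3: add edge 0-7 (w=1); MST = {0-5(w=1) 0-6(w=1) 0-7(w=1)}
step 4: add edge 2-5 (w=6); MST = {0-5(w=1) 0-6(w=1) 0-7(w=1) 2-5(w=6)}
step 5: add edge 1-2 (w=2); MST = {0-5(w=1) 0-6(w=1) 0-7(w=1) 1-2(w=2) 2-5(w=6)}
step 6: add edge 0-4 (w=7); MST = {0-4(w=7) 0-5(w=1) 0-6(w=1) 0-7(w=1) 1-2(w=2) 2-5(w=6)}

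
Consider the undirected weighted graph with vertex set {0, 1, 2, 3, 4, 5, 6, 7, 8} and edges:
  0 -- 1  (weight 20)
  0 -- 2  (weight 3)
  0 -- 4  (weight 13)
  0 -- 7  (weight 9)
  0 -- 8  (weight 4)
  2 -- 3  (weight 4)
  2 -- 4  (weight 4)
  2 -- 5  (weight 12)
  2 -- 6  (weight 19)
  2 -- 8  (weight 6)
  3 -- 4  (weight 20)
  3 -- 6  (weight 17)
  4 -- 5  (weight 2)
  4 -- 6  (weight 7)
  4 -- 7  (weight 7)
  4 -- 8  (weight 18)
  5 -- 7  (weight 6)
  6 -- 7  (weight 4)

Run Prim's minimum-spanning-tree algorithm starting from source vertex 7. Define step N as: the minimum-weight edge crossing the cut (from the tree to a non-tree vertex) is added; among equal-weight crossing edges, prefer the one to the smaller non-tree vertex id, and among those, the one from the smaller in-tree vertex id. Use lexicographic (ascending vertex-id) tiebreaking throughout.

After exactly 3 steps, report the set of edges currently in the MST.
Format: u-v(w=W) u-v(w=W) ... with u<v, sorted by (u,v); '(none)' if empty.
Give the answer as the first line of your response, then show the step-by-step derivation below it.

4-5(w=2) 5-7(w=6) 6-7(w=4)

step 1: add edge 6-7 (w=4); MST = {6-7(w=4)}
step 2: add edge 5-7 (w=6); MST = {5-7(w=6) 6-7(w=4)}
step 3: add edge 4-5 (w=2); MST = {4-5(w=2) 5-7(w=6) 6-7(w=4)}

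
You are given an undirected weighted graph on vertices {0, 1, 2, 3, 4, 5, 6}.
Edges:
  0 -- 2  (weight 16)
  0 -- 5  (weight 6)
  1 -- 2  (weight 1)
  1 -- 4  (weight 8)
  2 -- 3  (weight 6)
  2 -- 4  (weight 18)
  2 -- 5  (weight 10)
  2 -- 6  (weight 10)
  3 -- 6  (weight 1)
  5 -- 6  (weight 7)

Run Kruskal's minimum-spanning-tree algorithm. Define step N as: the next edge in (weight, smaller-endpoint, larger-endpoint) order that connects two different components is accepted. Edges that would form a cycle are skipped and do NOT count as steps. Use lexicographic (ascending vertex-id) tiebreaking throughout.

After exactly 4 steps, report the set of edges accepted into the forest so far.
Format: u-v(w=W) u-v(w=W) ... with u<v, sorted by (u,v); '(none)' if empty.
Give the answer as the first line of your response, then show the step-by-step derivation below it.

0-5(w=6) 1-2(w=1) 2-3(w=6) 3-6(w=1)

step 1: add edge 1-2 (w=1); MST = {1-2(w=1)}
step 2: add edge 3-6 (w=1); MST = {1-2(w=1) 3-6(w=1)}
step 3: add edge 0-5 (w=6); MST = {0-5(w=6) 1-2(w=1) 3-6(w=1)}
step 4: add edge 2-3 (w=6); MST = {0-5(w=6) 1-2(w=1) 2-3(w=6) 3-6(w=1)}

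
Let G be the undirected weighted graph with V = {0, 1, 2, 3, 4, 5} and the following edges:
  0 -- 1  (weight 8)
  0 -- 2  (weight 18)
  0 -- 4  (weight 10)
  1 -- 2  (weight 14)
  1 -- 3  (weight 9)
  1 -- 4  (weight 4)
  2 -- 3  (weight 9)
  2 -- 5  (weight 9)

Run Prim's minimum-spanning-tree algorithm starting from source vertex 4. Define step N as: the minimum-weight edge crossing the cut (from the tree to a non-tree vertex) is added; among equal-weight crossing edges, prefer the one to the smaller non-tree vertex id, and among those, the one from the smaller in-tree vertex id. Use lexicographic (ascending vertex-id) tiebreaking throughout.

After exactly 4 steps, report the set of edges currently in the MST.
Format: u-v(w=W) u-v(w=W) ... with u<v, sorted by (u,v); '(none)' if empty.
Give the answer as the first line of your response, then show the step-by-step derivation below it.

0-1(w=8) 1-3(w=9) 1-4(w=4) 2-3(w=9)

step 1: add edge 1-4 (w=4); MST = {1-4(w=4)}
step 2: add edge 0-1 (w=8); MST = {0-1(w=8) 1-4(w=4)}
step 3: add edge 1-3 (w=9); MST = {0-1(w=8) 1-3(w=9) 1-4(w=4)}
step 4: add edge 2-3 (w=9); MST = {0-1(w=8) 1-3(w=9) 1-4(w=4) 2-3(w=9)}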